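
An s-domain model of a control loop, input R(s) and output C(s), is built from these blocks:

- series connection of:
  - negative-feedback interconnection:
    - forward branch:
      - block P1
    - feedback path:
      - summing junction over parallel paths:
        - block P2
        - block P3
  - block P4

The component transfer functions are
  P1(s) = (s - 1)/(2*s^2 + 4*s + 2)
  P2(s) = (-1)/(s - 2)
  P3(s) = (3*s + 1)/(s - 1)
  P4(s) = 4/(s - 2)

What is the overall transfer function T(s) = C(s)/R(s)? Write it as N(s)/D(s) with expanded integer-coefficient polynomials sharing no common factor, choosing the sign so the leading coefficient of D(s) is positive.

[1] sum the parallel branches P2, P3 -> (3*s^2 - 6*s - 1)/(s^2 - 3*s + 2)
[2] feedback reduction of P1, (P2+P3) -> (s^2 - 3*s + 2)/(2*s^3 + 3*s^2 - 12*s - 5)
[3] combine [P1/(1+P1*(P2+P3))], P4 in series - this is the overall T(s), already in the required normalized form

Answer: (4*s - 4)/(2*s^3 + 3*s^2 - 12*s - 5)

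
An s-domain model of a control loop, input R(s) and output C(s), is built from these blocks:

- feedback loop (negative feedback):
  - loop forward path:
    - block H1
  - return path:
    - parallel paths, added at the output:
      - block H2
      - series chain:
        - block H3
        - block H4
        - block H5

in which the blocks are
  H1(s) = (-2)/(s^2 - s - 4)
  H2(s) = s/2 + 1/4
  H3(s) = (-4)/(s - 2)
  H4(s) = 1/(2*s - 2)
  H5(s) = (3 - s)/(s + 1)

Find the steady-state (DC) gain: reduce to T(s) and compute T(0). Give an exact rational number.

Reducing step by step:

Step 1: reduce the series chain H3, H4, H5; result (2*s - 6)/(s^3 - 2*s^2 - s + 2)
Step 2: parallel reduction of H2, (H3*H4*H5); result (2*s^4 - 3*s^3 - 4*s^2 + 11*s - 22)/(4*s^3 - 8*s^2 - 4*s + 8)
Step 3: apply the feedback formula to H1, (H2+(H3*H4*H5)); result (-4*s^3 + 8*s^2 + 4*s - 8)/(2*s^5 - 8*s^4 - 3*s^3 + 26*s^2 - 7*s + 6)
Evaluating the step-3 result (the overall T(s)) at s = 0 gives T(0) = -8/6 = -4/3.

Answer: -4/3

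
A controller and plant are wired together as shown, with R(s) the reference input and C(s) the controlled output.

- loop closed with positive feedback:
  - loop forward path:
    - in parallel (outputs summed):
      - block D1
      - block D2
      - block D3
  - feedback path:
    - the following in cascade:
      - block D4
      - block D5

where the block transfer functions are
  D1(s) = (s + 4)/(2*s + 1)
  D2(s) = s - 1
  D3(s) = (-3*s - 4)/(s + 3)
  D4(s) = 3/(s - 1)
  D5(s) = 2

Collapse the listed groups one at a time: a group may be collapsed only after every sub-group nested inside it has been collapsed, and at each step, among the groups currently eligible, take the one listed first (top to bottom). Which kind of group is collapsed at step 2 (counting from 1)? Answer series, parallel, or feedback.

Step 1. reduce the parallel group D1, D2, D3
Step 2. combine D4, D5 in series
Step 3. feedback reduction of (D1+D2+D3), (D4*D5)
Step 2 collapses a series group.

Therefore the answer is series.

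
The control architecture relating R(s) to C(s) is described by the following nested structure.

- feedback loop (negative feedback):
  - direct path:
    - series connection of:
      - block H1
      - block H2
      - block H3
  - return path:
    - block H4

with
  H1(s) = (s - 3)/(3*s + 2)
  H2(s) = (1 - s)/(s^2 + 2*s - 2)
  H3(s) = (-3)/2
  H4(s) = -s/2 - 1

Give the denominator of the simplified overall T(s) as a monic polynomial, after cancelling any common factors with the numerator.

Step 1: reduce the series chain H1, H2, H3, giving (3*s^2 - 12*s + 9)/(6*s^3 + 16*s^2 - 4*s - 8)
Step 2: collapse the loop ((H1*H2*H3) forward, H4 return), giving (6*s^2 - 24*s + 18)/(9*s^3 + 38*s^2 + 7*s - 34)
The result of step 2 is T(s) in lowest terms. Its denominator has leading coefficient 9; dividing the denominator through by 9 makes it monic.

Final answer: s^3 + 38*s^2/9 + 7*s/9 - 34/9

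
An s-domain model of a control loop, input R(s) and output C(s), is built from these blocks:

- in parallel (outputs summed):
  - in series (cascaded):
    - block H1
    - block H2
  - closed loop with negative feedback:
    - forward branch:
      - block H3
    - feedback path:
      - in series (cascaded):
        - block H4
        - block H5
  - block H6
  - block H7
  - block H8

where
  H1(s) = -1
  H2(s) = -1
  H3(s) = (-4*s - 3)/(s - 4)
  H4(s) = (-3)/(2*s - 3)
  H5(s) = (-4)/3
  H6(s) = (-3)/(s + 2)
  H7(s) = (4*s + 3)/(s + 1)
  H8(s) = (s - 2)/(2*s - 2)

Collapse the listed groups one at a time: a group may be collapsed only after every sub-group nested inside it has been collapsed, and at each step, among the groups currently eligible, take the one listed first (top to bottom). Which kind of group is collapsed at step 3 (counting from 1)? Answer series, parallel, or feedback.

Reducing step by step:

1. series reduction of H1, H2
2. reduce the series chain H4, H5
3. apply the feedback formula to H3, (H4*H5)
4. add (H1*H2), [H3/(1+H3*(H4*H5))], H6, H7, H8 (parallel)
At step 3 the group reduced is feedback.

Answer: feedback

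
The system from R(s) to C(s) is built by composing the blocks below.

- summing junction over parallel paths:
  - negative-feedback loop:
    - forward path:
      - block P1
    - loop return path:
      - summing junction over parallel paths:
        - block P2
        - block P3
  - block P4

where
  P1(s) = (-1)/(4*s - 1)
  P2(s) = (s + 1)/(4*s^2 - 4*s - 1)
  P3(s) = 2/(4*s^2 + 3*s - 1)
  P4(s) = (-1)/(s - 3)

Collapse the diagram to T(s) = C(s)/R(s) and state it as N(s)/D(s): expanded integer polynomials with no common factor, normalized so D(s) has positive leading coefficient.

The answer is (-80*s^5 + 84*s^4 + 88*s^3 - 70*s^2 - 7*s + 1)/(64*s^6 - 224*s^5 + 16*s^4 + 249*s^3 - 18*s^2 - 25*s - 6).

Reasoning:
Step 1: reduce the parallel group P2, P3 = (4*s^3 + 15*s^2 - 6*s - 3)/(16*s^4 - 4*s^3 - 20*s^2 + s + 1)
Step 2: close the feedback loop around P1, (P2+P3) = (-16*s^4 + 4*s^3 + 20*s^2 - s - 1)/(64*s^5 - 32*s^4 - 80*s^3 + 9*s^2 + 9*s + 2)
Step 3: combine [P1/(1+P1*(P2+P3))], P4 in parallel, giving the overall T(s)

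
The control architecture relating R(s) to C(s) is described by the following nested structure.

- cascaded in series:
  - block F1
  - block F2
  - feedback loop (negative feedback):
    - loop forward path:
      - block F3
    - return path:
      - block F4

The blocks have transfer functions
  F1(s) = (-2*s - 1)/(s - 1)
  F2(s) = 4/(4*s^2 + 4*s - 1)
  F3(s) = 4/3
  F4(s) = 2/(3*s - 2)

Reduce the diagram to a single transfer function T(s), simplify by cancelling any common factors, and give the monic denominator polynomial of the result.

The answer is s^4 + 2*s^3/9 - 5*s^2/4 - s/36 + 1/18.

Reasoning:
(1) reduce the feedback loop with forward F3 and return F4: (12*s - 8)/(9*s + 2)
(2) cascade F1, F2, [F3/(1+F3*F4)]: (-96*s^2 + 16*s + 32)/(36*s^4 + 8*s^3 - 45*s^2 - s + 2)
Step 2 gives the fully reduced T(s), with no common factor left to cancel. The denominator's leading coefficient is 36, so divide each of its coefficients by 36 to get the monic form.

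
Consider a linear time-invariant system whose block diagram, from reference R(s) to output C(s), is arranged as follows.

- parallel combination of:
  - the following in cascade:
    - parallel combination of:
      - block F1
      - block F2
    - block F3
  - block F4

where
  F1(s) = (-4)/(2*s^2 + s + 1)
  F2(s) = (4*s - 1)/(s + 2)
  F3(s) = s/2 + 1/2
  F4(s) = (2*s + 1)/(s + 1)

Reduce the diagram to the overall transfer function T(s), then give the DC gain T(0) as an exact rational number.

(1) sum the parallel branches F1, F2 = (8*s^3 + 2*s^2 - s - 9)/(2*s^3 + 5*s^2 + 3*s + 2)
(2) series reduction of (F1+F2), F3 = (8*s^4 + 10*s^3 + s^2 - 10*s - 9)/(4*s^3 + 10*s^2 + 6*s + 4)
(3) sum the parallel branches ((F1+F2)*F3), F4 = (8*s^5 + 26*s^4 + 35*s^3 + 13*s^2 - 5*s - 5)/(4*s^4 + 14*s^3 + 16*s^2 + 10*s + 4)
Evaluating the step-3 result (the overall T(s)) at s = 0 gives T(0) = -5/4.

Answer: -5/4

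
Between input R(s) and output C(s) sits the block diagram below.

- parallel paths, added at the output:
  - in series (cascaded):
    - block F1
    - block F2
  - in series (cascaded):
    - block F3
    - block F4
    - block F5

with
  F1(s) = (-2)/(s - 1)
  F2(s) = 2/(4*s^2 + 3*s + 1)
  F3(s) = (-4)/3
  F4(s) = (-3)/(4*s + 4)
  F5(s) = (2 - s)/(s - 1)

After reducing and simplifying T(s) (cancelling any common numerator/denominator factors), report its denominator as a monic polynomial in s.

Reducing step by step:

Step 1 - combine F1, F2 in series -> (-4)/(4*s^3 - s^2 - 2*s - 1)
Step 2 - multiply F3, F4, F5 (series) -> (2 - s)/(s^2 - 1)
Step 3 - combine (F1*F2), (F3*F4*F5) in parallel -> (-4*s^2 + s + 2)/(4*s^3 + 7*s^2 + 4*s + 1)
Step 3 gives the fully reduced T(s), with no common factor left to cancel. The denominator's leading coefficient is 4, so divide each of its coefficients by 4 to get the monic form.

Answer: s^3 + 7*s^2/4 + s + 1/4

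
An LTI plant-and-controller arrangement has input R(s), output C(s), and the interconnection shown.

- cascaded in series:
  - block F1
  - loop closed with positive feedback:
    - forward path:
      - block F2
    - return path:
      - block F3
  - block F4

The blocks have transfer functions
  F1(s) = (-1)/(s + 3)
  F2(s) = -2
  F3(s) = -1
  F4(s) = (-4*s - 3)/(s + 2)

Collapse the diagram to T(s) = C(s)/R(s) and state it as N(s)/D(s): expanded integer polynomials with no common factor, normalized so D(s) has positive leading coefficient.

Reducing step by step:

(1) feedback reduction of F2, F3: 2
(2) multiply F1, [F2/(1-F2*F3)], F4 (series) - this is the overall T(s), already in the required normalized form

Answer: (8*s + 6)/(s^2 + 5*s + 6)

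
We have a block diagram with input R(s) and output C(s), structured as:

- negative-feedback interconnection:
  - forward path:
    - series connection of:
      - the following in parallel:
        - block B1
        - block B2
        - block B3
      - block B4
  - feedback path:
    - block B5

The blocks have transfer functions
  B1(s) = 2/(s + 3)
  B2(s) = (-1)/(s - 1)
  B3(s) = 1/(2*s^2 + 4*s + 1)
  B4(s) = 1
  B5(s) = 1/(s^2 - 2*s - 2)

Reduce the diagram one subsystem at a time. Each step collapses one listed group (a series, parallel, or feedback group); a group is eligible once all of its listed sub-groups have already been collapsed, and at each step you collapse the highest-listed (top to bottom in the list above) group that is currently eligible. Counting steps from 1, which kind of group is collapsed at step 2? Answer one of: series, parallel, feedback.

The answer is series.

Reasoning:
Step 1. reduce the parallel group B1, B2, B3
Step 2. combine (B1+B2+B3), B4 in series
Step 3. close the feedback loop around ((B1+B2+B3)*B4), B5
Step 2: series.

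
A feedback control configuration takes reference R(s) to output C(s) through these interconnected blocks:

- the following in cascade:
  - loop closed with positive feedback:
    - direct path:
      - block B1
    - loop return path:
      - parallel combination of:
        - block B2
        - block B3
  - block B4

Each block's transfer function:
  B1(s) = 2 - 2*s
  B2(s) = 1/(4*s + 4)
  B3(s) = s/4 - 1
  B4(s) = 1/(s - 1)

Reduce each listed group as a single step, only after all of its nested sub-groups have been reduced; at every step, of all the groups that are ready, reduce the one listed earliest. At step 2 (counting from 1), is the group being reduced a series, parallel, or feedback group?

Step 1: sum the parallel branches B2, B3
Step 2: apply the feedback formula to B1, (B2+B3)
Step 3: reduce the series chain [B1/(1-B1*(B2+B3))], B4
Step 2: feedback.

Therefore the answer is feedback.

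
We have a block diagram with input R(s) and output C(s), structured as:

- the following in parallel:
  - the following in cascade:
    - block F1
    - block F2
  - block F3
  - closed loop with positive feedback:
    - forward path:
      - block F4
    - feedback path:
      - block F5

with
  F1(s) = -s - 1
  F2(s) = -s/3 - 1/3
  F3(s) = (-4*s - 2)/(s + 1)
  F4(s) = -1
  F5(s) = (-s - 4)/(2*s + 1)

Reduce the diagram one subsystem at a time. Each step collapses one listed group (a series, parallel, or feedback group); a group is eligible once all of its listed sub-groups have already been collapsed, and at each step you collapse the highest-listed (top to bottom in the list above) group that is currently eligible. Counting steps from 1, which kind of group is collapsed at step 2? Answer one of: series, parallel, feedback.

Step 1 - multiply F1, F2 (series)
Step 2 - apply the feedback formula to F4, F5
Step 3 - reduce the parallel group (F1*F2), F3, [F4/(1-F4*F5)]
At step 2 the group reduced is feedback.

Therefore the answer is feedback.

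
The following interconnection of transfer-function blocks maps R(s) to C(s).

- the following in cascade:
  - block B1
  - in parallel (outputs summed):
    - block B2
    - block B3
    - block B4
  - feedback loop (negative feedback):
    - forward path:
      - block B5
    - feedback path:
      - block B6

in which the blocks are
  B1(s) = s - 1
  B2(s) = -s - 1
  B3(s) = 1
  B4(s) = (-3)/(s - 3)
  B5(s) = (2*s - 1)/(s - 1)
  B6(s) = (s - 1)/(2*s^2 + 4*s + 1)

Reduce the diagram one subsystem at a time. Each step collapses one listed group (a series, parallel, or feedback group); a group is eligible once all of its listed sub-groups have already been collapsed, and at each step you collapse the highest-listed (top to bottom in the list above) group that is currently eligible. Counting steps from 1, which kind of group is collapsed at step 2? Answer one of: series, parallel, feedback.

[1] add B2, B3, B4 (parallel)
[2] apply the feedback formula to B5, B6
[3] combine B1, (B2+B3+B4), [B5/(1+B5*B6)] in series
Step 2: feedback.

Final answer: feedback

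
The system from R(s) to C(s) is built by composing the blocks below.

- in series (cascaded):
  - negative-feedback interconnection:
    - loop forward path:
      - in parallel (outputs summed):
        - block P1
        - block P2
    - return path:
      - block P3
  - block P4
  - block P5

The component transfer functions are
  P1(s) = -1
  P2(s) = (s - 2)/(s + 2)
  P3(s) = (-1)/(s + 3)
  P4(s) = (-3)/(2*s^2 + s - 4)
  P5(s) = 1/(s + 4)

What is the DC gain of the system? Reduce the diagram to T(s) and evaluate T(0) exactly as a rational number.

Answer: -9/40

Working:
1. reduce the parallel group P1, P2 = (-4)/(s + 2)
2. apply the feedback formula to (P1+P2), P3 = (-4*s - 12)/(s^2 + 5*s + 10)
3. series reduction of [(P1+P2)/(1+(P1+P2)*P3)], P4, P5 = (12*s + 36)/(2*s^5 + 19*s^4 + 65*s^3 + 74*s^2 - 80*s - 160)
DC gain: substitute s = 0 into T(s) from step 3: T(0) = 36/(-160) = -9/40.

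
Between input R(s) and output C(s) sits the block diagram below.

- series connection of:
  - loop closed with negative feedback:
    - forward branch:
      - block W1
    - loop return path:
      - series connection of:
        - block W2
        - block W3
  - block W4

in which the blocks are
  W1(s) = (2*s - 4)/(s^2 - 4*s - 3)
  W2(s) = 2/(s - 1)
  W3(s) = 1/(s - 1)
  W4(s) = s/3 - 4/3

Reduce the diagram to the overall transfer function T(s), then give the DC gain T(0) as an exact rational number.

Answer: -16/33

Working:
1. series reduction of W2, W3, giving 2/(s^2 - 2*s + 1)
2. reduce the feedback loop with forward W1 and return (W2*W3), giving (2*s^3 - 8*s^2 + 10*s - 4)/(s^4 - 6*s^3 + 6*s^2 + 6*s - 11)
3. series reduction of [W1/(1+W1*(W2*W3))], W4, giving (2*s^4 - 16*s^3 + 42*s^2 - 44*s + 16)/(3*s^4 - 18*s^3 + 18*s^2 + 18*s - 33)
Evaluating the step-3 result (the overall T(s)) at s = 0 gives T(0) = 16/(-33) = -16/33.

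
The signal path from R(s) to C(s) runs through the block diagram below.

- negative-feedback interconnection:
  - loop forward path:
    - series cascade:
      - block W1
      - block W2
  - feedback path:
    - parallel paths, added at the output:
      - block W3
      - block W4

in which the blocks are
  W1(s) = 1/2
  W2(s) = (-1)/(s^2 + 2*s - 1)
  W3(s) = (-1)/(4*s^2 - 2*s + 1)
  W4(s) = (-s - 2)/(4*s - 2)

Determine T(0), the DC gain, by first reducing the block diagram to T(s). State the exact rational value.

The answer is 1/2.

Reasoning:
1. series reduction of W1, W2; result (-1)/(2*s^2 + 4*s - 2)
2. sum the parallel branches W3, W4; result (-4*s^3 - 6*s^2 - s)/(16*s^3 - 16*s^2 + 8*s - 2)
3. apply the feedback formula to (W1*W2), (W3+W4); result (-16*s^3 + 16*s^2 - 8*s + 2)/(32*s^5 + 32*s^4 - 76*s^3 + 66*s^2 - 23*s + 4)
DC gain: substitute s = 0 into T(s) from step 3: T(0) = 2/4 = 1/2.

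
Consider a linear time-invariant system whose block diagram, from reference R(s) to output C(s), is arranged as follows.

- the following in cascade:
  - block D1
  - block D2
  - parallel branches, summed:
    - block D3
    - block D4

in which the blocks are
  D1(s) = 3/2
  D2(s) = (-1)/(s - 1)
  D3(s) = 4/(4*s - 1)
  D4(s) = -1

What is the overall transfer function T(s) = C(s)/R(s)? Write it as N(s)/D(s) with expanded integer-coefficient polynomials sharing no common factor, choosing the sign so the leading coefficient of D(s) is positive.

Answer: (12*s - 15)/(8*s^2 - 10*s + 2)

Working:
Step 1. combine D3, D4 in parallel = (5 - 4*s)/(4*s - 1)
Step 2. combine D1, D2, (D3+D4) in series; the result is T(s) itself (integer coefficients, no common factor, positive leading denominator coefficient)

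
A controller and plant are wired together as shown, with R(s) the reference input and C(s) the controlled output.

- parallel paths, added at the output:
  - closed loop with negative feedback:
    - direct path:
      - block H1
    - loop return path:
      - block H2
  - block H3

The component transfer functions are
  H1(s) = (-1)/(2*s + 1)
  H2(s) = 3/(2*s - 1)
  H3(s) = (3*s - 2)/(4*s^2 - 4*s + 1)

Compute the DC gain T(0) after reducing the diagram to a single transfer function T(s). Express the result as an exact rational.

(1) apply the feedback formula to H1, H2: (1 - 2*s)/(4*s^2 - 4)
(2) reduce the parallel group [H1/(1+H1*H2)], H3: (4*s^3 + 4*s^2 - 18*s + 9)/(16*s^4 - 16*s^3 - 12*s^2 + 16*s - 4)
Step 2 gives the overall T(s). Then T(0) = 9/(-4) = -9/4.

Hence the answer: -9/4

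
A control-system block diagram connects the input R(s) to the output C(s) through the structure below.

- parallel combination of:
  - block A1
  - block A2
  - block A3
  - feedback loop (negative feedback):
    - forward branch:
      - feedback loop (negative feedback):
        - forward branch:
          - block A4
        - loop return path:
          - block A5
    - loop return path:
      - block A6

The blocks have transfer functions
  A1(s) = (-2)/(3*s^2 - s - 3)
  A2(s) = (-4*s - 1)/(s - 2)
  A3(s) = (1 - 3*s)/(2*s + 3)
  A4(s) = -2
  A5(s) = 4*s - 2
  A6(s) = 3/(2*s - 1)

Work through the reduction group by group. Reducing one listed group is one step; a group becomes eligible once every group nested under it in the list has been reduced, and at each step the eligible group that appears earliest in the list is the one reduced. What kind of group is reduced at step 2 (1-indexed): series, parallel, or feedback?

Answer: feedback

Working:
Step 1. reduce the feedback loop with forward A4 and return A5
Step 2. reduce the feedback loop with forward [A4/(1+A4*A5)] and return A6
Step 3. parallel reduction of A1, A2, A3, [[A4/(1+A4*A5)]/(1+[A4/(1+A4*A5)]*A6)]
The group at step 2 is a feedback group.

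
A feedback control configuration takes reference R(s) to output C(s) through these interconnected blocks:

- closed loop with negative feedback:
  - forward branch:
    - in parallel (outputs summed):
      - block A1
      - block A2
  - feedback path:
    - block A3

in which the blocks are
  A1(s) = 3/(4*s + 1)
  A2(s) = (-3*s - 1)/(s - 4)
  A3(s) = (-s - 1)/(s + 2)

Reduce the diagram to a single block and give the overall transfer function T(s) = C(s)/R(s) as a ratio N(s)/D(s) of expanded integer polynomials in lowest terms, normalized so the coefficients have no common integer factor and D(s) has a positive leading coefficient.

Reducing step by step:

Step 1: combine A1, A2 in parallel, giving (-12*s^2 - 4*s - 13)/(4*s^2 - 15*s - 4)
Step 2: feedback reduction of (A1+A2), A3: this yields T(s), and no further normalization is needed

Answer: (-12*s^3 - 28*s^2 - 21*s - 26)/(16*s^3 + 9*s^2 - 17*s + 5)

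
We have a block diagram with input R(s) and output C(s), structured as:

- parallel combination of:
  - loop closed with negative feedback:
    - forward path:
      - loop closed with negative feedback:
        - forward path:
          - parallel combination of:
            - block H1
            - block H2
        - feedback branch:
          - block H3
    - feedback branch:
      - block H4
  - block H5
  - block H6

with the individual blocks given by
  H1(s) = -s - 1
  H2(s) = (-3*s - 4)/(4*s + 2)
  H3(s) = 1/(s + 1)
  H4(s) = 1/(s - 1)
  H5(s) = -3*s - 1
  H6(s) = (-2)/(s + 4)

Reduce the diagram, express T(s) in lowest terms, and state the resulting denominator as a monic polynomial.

Step 1: add H1, H2 (parallel) = (-4*s^2 - 9*s - 6)/(4*s + 2)
Step 2: reduce the feedback loop with forward (H1+H2) and return H3 = (4*s^3 + 13*s^2 + 15*s + 6)/(3*s + 4)
Step 3: feedback reduction of [(H1+H2)/(1+(H1+H2)*H3)], H4 = (4*s^4 + 9*s^3 + 2*s^2 - 9*s - 6)/(4*s^3 + 16*s^2 + 16*s + 2)
Step 4: sum the parallel branches [[(H1+H2)/(1+(H1+H2)*H3)]/(1+[(H1+H2)/(1+(H1+H2)*H3)]*H4)], H5, H6 = (-8*s^5 - 75*s^4 - 242*s^3 - 311*s^2 - 164*s - 36)/(4*s^4 + 32*s^3 + 80*s^2 + 66*s + 8)
No further cancellation is possible in the step-4 result, so that is T(s). Its denominator becomes monic after dividing by the leading coefficient 4.

Final answer: s^4 + 8*s^3 + 20*s^2 + 33*s/2 + 2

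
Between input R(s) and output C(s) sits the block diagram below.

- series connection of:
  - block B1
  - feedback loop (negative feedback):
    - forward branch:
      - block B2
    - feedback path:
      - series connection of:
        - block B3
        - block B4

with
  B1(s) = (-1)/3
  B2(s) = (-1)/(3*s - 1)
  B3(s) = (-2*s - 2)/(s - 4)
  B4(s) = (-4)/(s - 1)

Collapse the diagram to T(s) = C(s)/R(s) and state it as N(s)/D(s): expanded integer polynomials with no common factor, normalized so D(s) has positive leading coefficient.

First reduce the diagram to T(s).

Step 1: series reduction of B3, B4 -> (8*s + 8)/(s^2 - 5*s + 4)
Step 2: close the feedback loop around B2, (B3*B4) -> (-s^2 + 5*s - 4)/(3*s^3 - 16*s^2 + 9*s - 12)
Step 3: combine B1, [B2/(1+B2*(B3*B4))] in series, giving the overall T(s)

Answer: (s^2 - 5*s + 4)/(9*s^3 - 48*s^2 + 27*s - 36)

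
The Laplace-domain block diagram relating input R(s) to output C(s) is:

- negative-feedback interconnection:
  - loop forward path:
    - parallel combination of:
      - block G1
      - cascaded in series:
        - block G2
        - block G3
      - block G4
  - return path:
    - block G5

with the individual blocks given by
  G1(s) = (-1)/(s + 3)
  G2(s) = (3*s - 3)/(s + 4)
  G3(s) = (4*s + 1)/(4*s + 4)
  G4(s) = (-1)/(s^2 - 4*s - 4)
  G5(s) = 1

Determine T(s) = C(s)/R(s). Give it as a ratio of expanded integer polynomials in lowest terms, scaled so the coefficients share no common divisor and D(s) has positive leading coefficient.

The answer is (12*s^5 - 25*s^4 - 194*s^3 + 51*s^2 + 224*s + 52)/(16*s^5 - 9*s^4 - 262*s^3 - 333*s^2 - 272*s - 140).

Reasoning:
Step 1. cascade G2, G3: (12*s^2 - 9*s - 3)/(4*s^2 + 20*s + 16)
Step 2. add G1, (G2*G3), G4 (parallel): (12*s^5 - 25*s^4 - 194*s^3 + 51*s^2 + 224*s + 52)/(4*s^5 + 16*s^4 - 68*s^3 - 384*s^2 - 496*s - 192)
Step 3. apply the feedback formula to (G1+(G2*G3)+G4), G5 - this is the overall T(s), already in the required normalized form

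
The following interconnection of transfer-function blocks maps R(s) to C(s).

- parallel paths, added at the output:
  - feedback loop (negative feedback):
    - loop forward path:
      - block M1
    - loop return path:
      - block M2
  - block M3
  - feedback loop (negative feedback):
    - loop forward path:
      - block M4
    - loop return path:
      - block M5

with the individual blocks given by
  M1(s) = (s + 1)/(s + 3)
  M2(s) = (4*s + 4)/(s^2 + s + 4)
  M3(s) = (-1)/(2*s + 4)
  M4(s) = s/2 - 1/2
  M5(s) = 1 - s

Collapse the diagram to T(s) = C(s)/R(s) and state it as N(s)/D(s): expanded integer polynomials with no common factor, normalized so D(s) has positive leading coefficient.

Reducing step by step:

(1) apply the feedback formula to M1, M2; result (s^3 + 2*s^2 + 5*s + 4)/(s^3 + 8*s^2 + 15*s + 16)
(2) close the feedback loop around M4, M5; result (1 - s)/(s^2 - 2*s - 1)
(3) parallel reduction of [M1/(1+M1*M2)], M3, [M4/(1+M4*M5)], which is the overall transfer function T(s) = C(s)/R(s) in lowest terms

Answer: (2*s^6 + s^5 - 24*s^4 - 56*s^3 - 66*s^2 + 15*s + 64)/(2*s^6 + 16*s^5 + 20*s^4 - 52*s^3 - 182*s^2 - 220*s - 64)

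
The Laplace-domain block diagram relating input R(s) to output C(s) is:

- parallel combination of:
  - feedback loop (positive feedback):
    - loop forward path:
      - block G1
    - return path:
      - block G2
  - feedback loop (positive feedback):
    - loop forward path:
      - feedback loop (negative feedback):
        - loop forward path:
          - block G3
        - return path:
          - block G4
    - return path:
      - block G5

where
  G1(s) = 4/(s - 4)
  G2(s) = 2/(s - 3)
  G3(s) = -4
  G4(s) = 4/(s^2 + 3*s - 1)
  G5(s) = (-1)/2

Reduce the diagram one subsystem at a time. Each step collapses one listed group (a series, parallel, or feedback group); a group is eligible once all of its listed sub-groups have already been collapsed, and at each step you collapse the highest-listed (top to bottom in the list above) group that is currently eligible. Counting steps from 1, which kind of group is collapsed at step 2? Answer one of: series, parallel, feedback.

The answer is feedback.

Reasoning:
Step 1: feedback reduction of G1, G2
Step 2: apply the feedback formula to G3, G4
Step 3: close the feedback loop around [G3/(1+G3*G4)], G5
Step 4: add [G1/(1-G1*G2)], [[G3/(1+G3*G4)]/(1-[G3/(1+G3*G4)]*G5)] (parallel)
So the answer for step 2 is feedback.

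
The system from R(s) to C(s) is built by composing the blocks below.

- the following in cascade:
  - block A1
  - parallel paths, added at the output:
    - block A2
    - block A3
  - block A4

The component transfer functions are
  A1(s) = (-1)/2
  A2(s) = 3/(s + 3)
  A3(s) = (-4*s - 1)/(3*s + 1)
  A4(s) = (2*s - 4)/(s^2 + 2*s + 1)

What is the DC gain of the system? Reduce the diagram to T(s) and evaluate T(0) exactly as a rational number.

The answer is 0.

Reasoning:
(1) parallel reduction of A2, A3; result (-4*s^2 - 4*s)/(3*s^2 + 10*s + 3)
(2) cascade A1, (A2+A3), A4; result (4*s^2 - 8*s)/(3*s^3 + 13*s^2 + 13*s + 3)
Step 2 gives the overall T(s). Then T(0) = 0/3 = 0.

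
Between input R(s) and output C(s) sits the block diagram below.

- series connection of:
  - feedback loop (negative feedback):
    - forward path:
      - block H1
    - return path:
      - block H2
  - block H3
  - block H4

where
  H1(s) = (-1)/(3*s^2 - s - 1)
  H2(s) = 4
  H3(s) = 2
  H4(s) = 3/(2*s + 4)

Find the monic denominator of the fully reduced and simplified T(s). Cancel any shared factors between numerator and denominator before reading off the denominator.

Answer: s^3 + 5*s^2/3 - 7*s/3 - 10/3

Working:
Step 1: reduce the feedback loop with forward H1 and return H2 -> (-1)/(3*s^2 - s - 5)
Step 2: combine [H1/(1+H1*H2)], H3, H4 in series -> (-3)/(3*s^3 + 5*s^2 - 7*s - 10)
No further cancellation is possible in the step-2 result, so that is T(s). Its denominator becomes monic after dividing by the leading coefficient 3.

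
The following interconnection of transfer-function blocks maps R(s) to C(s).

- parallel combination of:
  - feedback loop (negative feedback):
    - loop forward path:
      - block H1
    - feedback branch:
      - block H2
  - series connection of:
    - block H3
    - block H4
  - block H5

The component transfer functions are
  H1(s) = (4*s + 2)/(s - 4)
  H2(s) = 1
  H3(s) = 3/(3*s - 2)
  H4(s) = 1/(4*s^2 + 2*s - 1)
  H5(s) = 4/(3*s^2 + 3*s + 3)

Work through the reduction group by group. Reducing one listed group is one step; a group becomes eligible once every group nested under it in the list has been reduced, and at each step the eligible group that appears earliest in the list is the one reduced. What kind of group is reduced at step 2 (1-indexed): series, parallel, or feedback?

The answer is series.

Reasoning:
[1] collapse the loop (H1 forward, H2 return)
[2] series reduction of H3, H4
[3] add [H1/(1+H1*H2)], (H3*H4), H5 (parallel)
The group at step 2 is a series group.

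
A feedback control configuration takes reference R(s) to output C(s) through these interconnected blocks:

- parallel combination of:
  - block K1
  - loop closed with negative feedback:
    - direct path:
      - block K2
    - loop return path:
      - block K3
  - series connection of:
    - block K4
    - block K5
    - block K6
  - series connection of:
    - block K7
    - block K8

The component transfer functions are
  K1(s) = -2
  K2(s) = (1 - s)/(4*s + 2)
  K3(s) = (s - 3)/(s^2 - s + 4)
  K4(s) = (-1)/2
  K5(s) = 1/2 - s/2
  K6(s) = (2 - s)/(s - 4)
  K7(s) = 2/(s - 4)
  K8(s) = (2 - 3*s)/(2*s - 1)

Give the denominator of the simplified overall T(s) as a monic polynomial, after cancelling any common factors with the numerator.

Step 1. collapse the loop (K2 forward, K3 return) gives (-s^3 + 2*s^2 - 5*s + 4)/(4*s^3 - 3*s^2 + 18*s + 5)
Step 2. series reduction of K4, K5, K6 gives (-s^2 + 3*s - 2)/(4*s - 16)
Step 3. combine K7, K8 in series gives (4 - 6*s)/(2*s^2 - 9*s + 4)
Step 4. reduce the parallel group K1, [K2/(1+K2*K3)], (K4*K5*K6), (K7*K8) gives (-8*s^6 - 38*s^5 + 207*s^4 - 479*s^3 + 979*s^2 - 271*s - 6)/(32*s^5 - 168*s^4 + 316*s^3 - 656*s^2 + 108*s + 80)
No further cancellation is possible in the step-4 result, so that is T(s). Its denominator becomes monic after dividing by the leading coefficient 32.

Hence the answer: s^5 - 21*s^4/4 + 79*s^3/8 - 41*s^2/2 + 27*s/8 + 5/2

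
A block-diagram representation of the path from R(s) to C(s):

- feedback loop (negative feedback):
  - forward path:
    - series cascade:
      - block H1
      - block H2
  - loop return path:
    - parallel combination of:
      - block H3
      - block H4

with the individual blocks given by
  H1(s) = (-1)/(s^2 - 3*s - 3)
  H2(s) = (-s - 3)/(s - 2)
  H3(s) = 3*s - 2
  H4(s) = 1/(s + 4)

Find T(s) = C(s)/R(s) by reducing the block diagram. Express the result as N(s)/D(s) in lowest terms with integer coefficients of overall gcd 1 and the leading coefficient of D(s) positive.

Step 1 - cascade H1, H2: (s + 3)/(s^3 - 5*s^2 + 3*s + 6)
Step 2 - reduce the parallel group H3, H4: (3*s^2 + 10*s - 7)/(s + 4)
Step 3 - apply the feedback formula to (H1*H2), (H3+H4), giving the overall T(s)

Answer: (s^2 + 7*s + 12)/(s^4 + 2*s^3 + 2*s^2 + 41*s + 3)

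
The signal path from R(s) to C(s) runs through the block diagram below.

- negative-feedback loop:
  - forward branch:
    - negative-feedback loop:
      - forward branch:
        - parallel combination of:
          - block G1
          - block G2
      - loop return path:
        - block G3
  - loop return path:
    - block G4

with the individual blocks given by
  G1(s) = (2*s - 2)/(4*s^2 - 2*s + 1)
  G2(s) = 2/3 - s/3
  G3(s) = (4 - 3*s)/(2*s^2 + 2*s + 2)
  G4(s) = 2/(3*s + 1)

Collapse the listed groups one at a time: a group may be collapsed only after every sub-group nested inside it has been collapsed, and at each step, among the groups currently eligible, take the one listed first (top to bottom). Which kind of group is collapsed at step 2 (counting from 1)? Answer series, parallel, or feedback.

Step 1. reduce the parallel group G1, G2
Step 2. reduce the feedback loop with forward (G1+G2) and return G3
Step 3. close the feedback loop around [(G1+G2)/(1+(G1+G2)*G3)], G4
The group at step 2 is a feedback group.

Answer: feedback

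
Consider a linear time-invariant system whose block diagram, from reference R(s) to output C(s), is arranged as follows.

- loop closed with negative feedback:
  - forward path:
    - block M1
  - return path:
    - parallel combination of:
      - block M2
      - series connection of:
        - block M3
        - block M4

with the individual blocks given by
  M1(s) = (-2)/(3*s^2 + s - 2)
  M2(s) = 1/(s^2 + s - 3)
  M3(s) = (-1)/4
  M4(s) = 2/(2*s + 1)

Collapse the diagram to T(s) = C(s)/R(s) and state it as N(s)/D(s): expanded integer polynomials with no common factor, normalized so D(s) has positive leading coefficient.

Step 1 - combine M3, M4 in series = (-1)/(4*s + 2)
Step 2 - combine M2, (M3*M4) in parallel = (-s^2 + 3*s + 5)/(4*s^3 + 6*s^2 - 10*s - 6)
Step 3 - apply the feedback formula to M1, (M2+(M3*M4)); the result is T(s) itself (integer coefficients, no common factor, positive leading denominator coefficient)

Hence the answer: (-4*s^3 - 6*s^2 + 10*s + 6)/(6*s^5 + 11*s^4 - 16*s^3 - 19*s^2 + 4*s + 1)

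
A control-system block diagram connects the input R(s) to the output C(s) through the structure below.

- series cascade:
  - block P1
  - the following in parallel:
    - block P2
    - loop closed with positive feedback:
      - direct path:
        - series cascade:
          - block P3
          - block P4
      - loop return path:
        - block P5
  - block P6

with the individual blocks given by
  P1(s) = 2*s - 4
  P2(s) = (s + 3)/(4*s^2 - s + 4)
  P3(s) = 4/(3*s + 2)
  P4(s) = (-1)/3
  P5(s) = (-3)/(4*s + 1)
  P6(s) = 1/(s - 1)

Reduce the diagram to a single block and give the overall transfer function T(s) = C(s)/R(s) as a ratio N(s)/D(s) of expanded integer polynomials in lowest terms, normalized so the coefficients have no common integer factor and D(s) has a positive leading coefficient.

Answer: (-56*s^4 + 394*s^3 - 498*s^2 - 200*s + 136)/(144*s^5 - 48*s^4 - 9*s^3 + 51*s^2 - 162*s + 24)

Working:
Step 1 - series reduction of P3, P4 gives (-4)/(9*s + 6)
Step 2 - feedback reduction of (P3*P4), P5 gives (-16*s - 4)/(36*s^2 + 33*s - 6)
Step 3 - reduce the parallel group P2, [(P3*P4)/(1-(P3*P4)*P5)] gives (-28*s^3 + 141*s^2 + 33*s - 34)/(144*s^4 + 96*s^3 + 87*s^2 + 138*s - 24)
Step 4 - reduce the series chain P1, (P2+[(P3*P4)/(1-(P3*P4)*P5)]), P6, giving the overall T(s)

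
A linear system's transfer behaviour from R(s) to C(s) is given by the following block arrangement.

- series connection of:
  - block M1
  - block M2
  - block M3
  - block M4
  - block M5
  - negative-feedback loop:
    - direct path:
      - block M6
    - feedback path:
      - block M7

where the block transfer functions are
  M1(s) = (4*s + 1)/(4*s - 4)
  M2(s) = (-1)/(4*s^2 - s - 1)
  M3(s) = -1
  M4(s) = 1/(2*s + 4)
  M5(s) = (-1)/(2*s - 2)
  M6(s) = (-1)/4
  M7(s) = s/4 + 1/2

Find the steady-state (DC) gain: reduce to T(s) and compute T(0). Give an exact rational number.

Step 1. feedback reduction of M6, M7 = 4/(s - 14)
Step 2. multiply M1, M2, M3, M4, M5, [M6/(1+M6*M7)] (series) = (-4*s - 1)/(16*s^6 - 228*s^5 + 4*s^4 + 772*s^3 - 612*s^2 - 64*s + 112)
Evaluating the step-2 result (the overall T(s)) at s = 0 gives T(0) = -1/112.

Hence the answer: -1/112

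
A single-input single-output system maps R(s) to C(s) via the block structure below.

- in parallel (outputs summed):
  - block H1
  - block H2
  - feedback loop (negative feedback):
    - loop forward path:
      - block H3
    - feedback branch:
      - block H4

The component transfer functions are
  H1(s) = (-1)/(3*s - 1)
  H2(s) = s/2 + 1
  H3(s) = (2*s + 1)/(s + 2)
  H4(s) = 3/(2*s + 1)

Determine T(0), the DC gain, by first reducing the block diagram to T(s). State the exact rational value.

Step 1: collapse the loop (H3 forward, H4 return): (2*s + 1)/(s + 5)
Step 2: add H1, H2, [H3/(1+H3*H4)] (parallel): (3*s^3 + 32*s^2 + 23*s - 22)/(6*s^2 + 28*s - 10)
DC gain: substitute s = 0 into T(s) from step 2: T(0) = -22/(-10) = 11/5.

Hence the answer: 11/5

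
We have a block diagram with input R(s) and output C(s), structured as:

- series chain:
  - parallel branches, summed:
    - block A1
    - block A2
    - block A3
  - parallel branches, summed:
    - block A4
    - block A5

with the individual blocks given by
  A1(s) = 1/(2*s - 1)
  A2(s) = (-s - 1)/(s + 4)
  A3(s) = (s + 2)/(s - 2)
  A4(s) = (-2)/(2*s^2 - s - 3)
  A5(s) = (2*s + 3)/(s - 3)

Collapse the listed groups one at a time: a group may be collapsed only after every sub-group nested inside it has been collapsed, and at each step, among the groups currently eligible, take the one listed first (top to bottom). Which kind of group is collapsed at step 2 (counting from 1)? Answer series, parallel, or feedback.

Step 1. sum the parallel branches A1, A2, A3
Step 2. sum the parallel branches A4, A5
Step 3. cascade (A1+A2+A3), (A4+A5)
So the answer for step 2 is parallel.

Answer: parallel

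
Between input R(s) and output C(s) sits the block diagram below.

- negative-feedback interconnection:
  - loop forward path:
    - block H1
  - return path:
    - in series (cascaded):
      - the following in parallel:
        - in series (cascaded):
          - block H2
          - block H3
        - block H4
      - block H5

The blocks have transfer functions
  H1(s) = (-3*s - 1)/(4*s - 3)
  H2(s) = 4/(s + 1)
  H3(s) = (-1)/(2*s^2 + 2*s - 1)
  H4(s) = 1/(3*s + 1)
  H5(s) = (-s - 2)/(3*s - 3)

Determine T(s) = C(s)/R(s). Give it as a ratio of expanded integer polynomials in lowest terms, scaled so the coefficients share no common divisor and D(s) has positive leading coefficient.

First reduce the diagram to T(s).

[1] combine H2, H3 in series: (-4)/(2*s^3 + 4*s^2 + s - 1)
[2] combine (H2*H3), H4 in parallel: (2*s^3 + 4*s^2 - 11*s - 5)/(6*s^4 + 14*s^3 + 7*s^2 - 2*s - 1)
[3] multiply ((H2*H3)+H4), H5 (series): (-2*s^4 - 8*s^3 + 3*s^2 + 27*s + 10)/(18*s^5 + 24*s^4 - 21*s^3 - 27*s^2 + 3*s + 3)
[4] close the feedback loop around H1, (((H2*H3)+H4)*H5), which is the overall transfer function T(s) = C(s)/R(s) in lowest terms

Answer: (-18*s^5 - 24*s^4 + 21*s^3 + 27*s^2 - 3*s - 3)/(24*s^5 + 8*s^4 - 46*s^3 + 3*s - 19)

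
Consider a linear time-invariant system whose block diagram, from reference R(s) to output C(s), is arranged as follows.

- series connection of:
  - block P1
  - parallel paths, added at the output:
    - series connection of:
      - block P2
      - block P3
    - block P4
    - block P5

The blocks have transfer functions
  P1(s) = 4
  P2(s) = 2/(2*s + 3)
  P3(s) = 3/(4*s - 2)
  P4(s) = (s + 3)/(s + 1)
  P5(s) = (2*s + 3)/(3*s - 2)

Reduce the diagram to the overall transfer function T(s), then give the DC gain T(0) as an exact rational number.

Answer: 2

Working:
[1] multiply P2, P3 (series) = 3/(4*s^2 + 4*s - 3)
[2] combine (P2*P3), P4, P5 in parallel = (20*s^4 + 68*s^3 + 30*s^2 - 45*s + 3)/(12*s^4 + 16*s^3 - 13*s^2 - 11*s + 6)
[3] cascade P1, ((P2*P3)+P4+P5) = (80*s^4 + 272*s^3 + 120*s^2 - 180*s + 12)/(12*s^4 + 16*s^3 - 13*s^2 - 11*s + 6)
Evaluating the step-3 result (the overall T(s)) at s = 0 gives T(0) = 12/6 = 2.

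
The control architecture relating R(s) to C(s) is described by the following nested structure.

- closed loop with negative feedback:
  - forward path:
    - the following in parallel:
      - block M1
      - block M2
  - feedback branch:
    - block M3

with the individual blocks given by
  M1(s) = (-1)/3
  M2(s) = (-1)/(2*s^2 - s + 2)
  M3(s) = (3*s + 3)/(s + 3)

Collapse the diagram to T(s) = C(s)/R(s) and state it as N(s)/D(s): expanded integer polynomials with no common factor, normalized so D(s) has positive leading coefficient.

Step 1 - parallel reduction of M1, M2 gives (-2*s^2 + s - 5)/(6*s^2 - 3*s + 6)
Step 2 - apply the feedback formula to (M1+M2), M3, which is the overall transfer function T(s) = C(s)/R(s) in lowest terms

Answer: (-2*s^3 - 5*s^2 - 2*s - 15)/(12*s^2 - 15*s + 3)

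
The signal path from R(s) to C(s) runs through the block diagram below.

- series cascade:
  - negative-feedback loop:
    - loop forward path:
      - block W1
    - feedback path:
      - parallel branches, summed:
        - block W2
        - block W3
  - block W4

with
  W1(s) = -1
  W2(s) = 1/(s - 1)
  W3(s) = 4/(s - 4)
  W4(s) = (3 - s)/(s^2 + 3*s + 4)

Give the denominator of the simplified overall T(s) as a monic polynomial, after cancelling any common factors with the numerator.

Answer: s^4 - 7*s^3 - 14*s^2 - 4*s + 48

Working:
Step 1: sum the parallel branches W2, W3 gives (5*s - 8)/(s^2 - 5*s + 4)
Step 2: apply the feedback formula to W1, (W2+W3) gives (-s^2 + 5*s - 4)/(s^2 - 10*s + 12)
Step 3: series reduction of [W1/(1+W1*(W2+W3))], W4 gives (s^3 - 8*s^2 + 19*s - 12)/(s^4 - 7*s^3 - 14*s^2 - 4*s + 48)
T(s) is the step-3 result (common factors already cancelled). Leading coefficient of the denominator: 1, so no rescaling is needed.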